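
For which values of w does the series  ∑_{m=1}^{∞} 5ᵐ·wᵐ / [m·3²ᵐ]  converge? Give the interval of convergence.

[-9/5, 9/5)

The ratio of consecutive coefficients is [m/(m+1)] · 5/9 → 5/9.
Thus R = 1/(5/9) = 9/5.
At w = 9/5: the terms are asymptotic to a nonzero constant times 1/m, so the series diverges by limit comparison with Σ 1/m.
At w = -9/5: the terms alternate in sign and decrease monotonically to 0 in absolute value (size ~ c/m), so the alternating series test gives convergence.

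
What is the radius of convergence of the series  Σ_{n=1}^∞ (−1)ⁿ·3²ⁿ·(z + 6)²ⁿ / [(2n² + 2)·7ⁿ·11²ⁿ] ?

R = 11√7/3

Apply the ratio test: |a_{n+1}| / |a_n| = [(2n² + 2)/(2(n+1)² + 2)] · 9/(7·121), which tends to 9/847 as n → ∞.
Successive powers of (z + 6) differ by 2, so the series converges when |z + 6|² · 9/847 < 1, i.e. |z + 6| < √(847/9). So R = 11√7/3.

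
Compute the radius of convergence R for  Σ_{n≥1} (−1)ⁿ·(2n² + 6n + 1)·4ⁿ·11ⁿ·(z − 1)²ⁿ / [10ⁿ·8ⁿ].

R = 2√55/11

Apply the ratio test: |a_{n+1}| / |a_n| = [(2(n+1)² + 6(n+1) + 1)/(2n² + 6n + 1)] · 4·11/(10·8), which tends to 11/20 as n → ∞.
Writing y = (z − 1)², the series in y has radius 20/11, so |z − 1| < √(20/11) and R = 2√55/11.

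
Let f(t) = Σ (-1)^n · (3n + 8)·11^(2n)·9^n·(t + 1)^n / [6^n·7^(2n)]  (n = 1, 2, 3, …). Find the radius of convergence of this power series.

R = 98/363

The ratio of consecutive coefficients is [(3(n+1) + 8)/(3n + 8)] · 121·9/(6·49) → 363/98.
Hence the series converges for |t + 1| < 1/(363/98) = 98/363, so the radius of convergence is 98/363.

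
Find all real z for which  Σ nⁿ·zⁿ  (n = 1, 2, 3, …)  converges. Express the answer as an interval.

Applying the root test, |a_n|^(1/n) = n → ∞.
Since the n-th root of |a_n| is unbounded, the series converges only at z = 0; R = 0.

{0}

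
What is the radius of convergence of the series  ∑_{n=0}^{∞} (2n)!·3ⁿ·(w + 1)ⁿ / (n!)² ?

R = 1/12

Apply the ratio test: |a_{n+1}| / |a_n| = (2n+1)·(2n+2)/(n+1)² · 3, which tends to 12 as n → ∞.
Hence the series converges for |w + 1| < 1/(12) = 1/12, so the radius of convergence is 1/12.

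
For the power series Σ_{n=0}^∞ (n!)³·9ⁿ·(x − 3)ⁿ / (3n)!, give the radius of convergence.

R = 3

By the ratio test, |a_{n+1}/a_n| = (n+1)³/[(3n+1)·(3n+2)·(3n+3)] · 9 → 1/3.
Convergence for |x − 3| · 1/3 < 1, i.e. |x − 3| < 3. So R = 3.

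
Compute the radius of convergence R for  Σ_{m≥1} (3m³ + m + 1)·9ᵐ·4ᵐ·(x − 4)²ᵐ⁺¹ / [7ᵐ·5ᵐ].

R = √35/6

The ratio of consecutive coefficients is [(3(m+1)³ + (m+1) + 1)/(3m³ + m + 1)] · 9·4/(7·5) → 36/35.
Since the exponent of (x − 4) increases by 2 each term, convergence requires |x − 4|² < 35/36, hence R = √35/6.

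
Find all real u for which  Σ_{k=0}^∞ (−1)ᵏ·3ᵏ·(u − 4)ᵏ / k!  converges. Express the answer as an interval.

Apply the ratio test: |a_{k+1}| / |a_k| = 3 · 1/(k+1), which tends to 0 as k → ∞.
The ratio tends to 0 regardless of u, hence R = ∞.

(−∞, ∞)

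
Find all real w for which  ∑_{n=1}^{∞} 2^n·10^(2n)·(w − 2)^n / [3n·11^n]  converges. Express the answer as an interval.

Apply the ratio test: |a_{n+1}| / |a_n| = [3n/3(n+1)] · 2·100/11, which tends to 200/11 as n → ∞.
The series converges when 200/11 · |w − 2| < 1, giving R = 11/200.
Endpoint w = 411/200: the terms behave like c/n; limit comparison with the harmonic series gives divergence.
When w = 389/200, the terms alternate in sign and decrease monotonically to 0 in absolute value (size ~ c/n), so the alternating series test gives convergence.

[389/200, 411/200)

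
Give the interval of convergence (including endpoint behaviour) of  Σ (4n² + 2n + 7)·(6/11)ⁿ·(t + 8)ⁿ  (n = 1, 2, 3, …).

Ratio test: |a_{n+1}/a_n| = [(4(n+1)² + 2(n+1) + 7)/(4n² + 2n + 7)] · 6/11 → 6/11 as n → ∞.
The series converges when 6/11 · |t + 8| < 1, giving R = 11/6.
When t = -37/6, the terms do not tend to 0, so the series diverges.
Check t = -59/6: the terms do not tend to 0, so the series diverges.

(-59/6, -37/6)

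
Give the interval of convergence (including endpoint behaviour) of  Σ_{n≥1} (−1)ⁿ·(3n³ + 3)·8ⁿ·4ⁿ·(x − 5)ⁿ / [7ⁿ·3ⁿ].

Apply the ratio test: |a_{n+1}| / |a_n| = [(3(n+1)³ + 3)/(3n³ + 3)] · 8·4/(7·3), which tends to 32/21 as n → ∞.
Convergence for |x − 5| · 32/21 < 1, i.e. |x − 5| < 21/32. So R = 21/32.
Check x = 181/32: the terms do not tend to 0, so the series diverges.
When x = 139/32, the n-th term does not approach 0; divergence by the term test.

(139/32, 181/32)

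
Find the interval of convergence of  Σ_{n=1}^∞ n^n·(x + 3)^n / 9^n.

{-3}

Root test: |a_n|^(1/n) = n/9 → ∞.
The root grows without bound, so R = 0 (convergence only at x = -3).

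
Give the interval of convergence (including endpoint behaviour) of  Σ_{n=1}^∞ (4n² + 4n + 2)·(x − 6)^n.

Ratio test: |a_{n+1}/a_n| = (4(n+1)² + 4(n+1) + 2)/(4n² + 4n + 2) → 1 as n → ∞.
Convergence for |x − 6| < 1, so R = 1.
At x = 7: the terms do not tend to 0, so the series diverges.
Endpoint x = 5: the n-th term does not approach 0; divergence by the term test.

(5, 7)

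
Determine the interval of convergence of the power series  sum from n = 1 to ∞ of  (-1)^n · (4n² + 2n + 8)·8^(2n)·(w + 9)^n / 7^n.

Apply the ratio test: |a_{n+1}| / |a_n| = [(4(n+1)² + 2(n+1) + 8)/(4n² + 2n + 8)] · 64/7, which tends to 64/7 as n → ∞.
Thus R = 1/(64/7) = 7/64.
Endpoint w = -569/64: the terms do not tend to 0, so the series diverges.
Check w = -583/64: the terms have absolute value of order n², which does not tend to 0, so the series diverges by the divergence test.

(-583/64, -569/64)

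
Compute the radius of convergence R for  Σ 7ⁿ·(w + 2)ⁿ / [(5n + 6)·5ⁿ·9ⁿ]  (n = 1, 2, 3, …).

By the ratio test, |a_{n+1}/a_n| = [(5n + 6)/(5(n+1) + 6)] · 7/(5·9) → 7/45.
Convergence for |w + 2| · 7/45 < 1, i.e. |w + 2| < 45/7. So R = 45/7.

R = 45/7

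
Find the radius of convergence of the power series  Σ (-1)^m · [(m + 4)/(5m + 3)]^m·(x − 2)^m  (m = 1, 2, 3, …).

Root test: |a_m|^(1/m) = (m + 4)/(5m + 3) → 1/5.
The series converges when 1/5 · |x − 2| < 1, giving R = 5.

R = 5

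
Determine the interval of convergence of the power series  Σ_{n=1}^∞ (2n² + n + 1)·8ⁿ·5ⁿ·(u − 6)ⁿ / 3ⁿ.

(237/40, 243/40)

Apply the ratio test: |a_{n+1}| / |a_n| = [(2(n+1)² + (n+1) + 1)/(2n² + n + 1)] · 8·5/3, which tends to 40/3 as n → ∞.
The series converges when 40/3 · |u − 6| < 1, giving R = 3/40.
Check u = 243/40: the n-th term does not approach 0; divergence by the term test.
At u = 237/40: the terms have absolute value of order n², which does not tend to 0, so the series diverges by the divergence test.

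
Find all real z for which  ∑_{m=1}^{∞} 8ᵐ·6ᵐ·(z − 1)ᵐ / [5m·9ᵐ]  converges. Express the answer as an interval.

Ratio test: |a_{m+1}/a_m| = [5m/5(m+1)] · 8·6/9 → 16/3 as m → ∞.
Convergence for |z − 1| · 16/3 < 1, i.e. |z − 1| < 3/16. So R = 3/16.
Endpoint z = 19/16: comparison with the harmonic series Σ 1/m shows the series diverges.
Check z = 13/16: the terms alternate in sign and decrease monotonically to 0 in absolute value (size ~ c/m), so the alternating series test gives convergence.

[13/16, 19/16)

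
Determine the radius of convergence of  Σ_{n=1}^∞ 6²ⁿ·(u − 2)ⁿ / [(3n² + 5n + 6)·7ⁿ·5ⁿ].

R = 35/36

Ratio test: |a_{n+1}/a_n| = [(3n² + 5n + 6)/(3(n+1)² + 5(n+1) + 6)] · 36/(7·5) → 36/35 as n → ∞.
Hence the series converges for |u − 2| < 1/(36/35) = 35/36, so the radius of convergence is 35/36.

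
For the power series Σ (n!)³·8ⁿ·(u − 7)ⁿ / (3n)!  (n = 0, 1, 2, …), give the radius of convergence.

R = 27/8

Apply the ratio test: |a_{n+1}| / |a_n| = (n+1)³/[(3n+1)·(3n+2)·(3n+3)] · 8, which tends to 8/27 as n → ∞.
The series converges when 8/27 · |u − 7| < 1, giving R = 27/8.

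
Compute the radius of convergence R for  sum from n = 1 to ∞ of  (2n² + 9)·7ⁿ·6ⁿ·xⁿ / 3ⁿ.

R = 1/14

By the ratio test, |a_{n+1}/a_n| = [(2(n+1)² + 9)/(2n² + 9)] · 7·6/3 → 14.
Convergence for |x| · 14 < 1, i.e. |x| < 1/14. So R = 1/14.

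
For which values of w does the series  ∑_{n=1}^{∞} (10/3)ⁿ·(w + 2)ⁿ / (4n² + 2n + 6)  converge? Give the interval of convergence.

By the ratio test, |a_{n+1}/a_n| = [(4n² + 2n + 6)/(4(n+1)² + 2(n+1) + 6)] · 10/3 → 10/3.
Thus R = 1/(10/3) = 3/10.
Check w = -17/10: absolute convergence follows by limit comparison with Σ 1/n².
Check w = -23/10: the terms are on the order of 1/n², so the series converges absolutely by comparison with the p-series (p = 2 > 1).

[-23/10, -17/10]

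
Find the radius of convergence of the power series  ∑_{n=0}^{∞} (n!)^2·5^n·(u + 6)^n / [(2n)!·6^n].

By the ratio test, |a_{n+1}/a_n| = (n+1)²/[(2n+1)·(2n+2)] · 5/6 → 5/24.
Thus R = 1/(5/24) = 24/5.

R = 24/5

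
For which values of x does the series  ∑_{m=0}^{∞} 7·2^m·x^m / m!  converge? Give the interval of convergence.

(−∞, ∞)

Ratio test: |a_{m+1}/a_m| = 7/7 · 2 · 1/(m+1) → 0 as m → ∞.
Since the limit is 0 < 1 for every x, the series converges on all of ℝ and R = ∞.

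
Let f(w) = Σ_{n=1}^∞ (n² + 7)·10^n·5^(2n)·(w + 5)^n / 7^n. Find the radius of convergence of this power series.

R = 7/250

Apply the ratio test: |a_{n+1}| / |a_n| = [((n+1)² + 7)/(n² + 7)] · 10·25/7, which tends to 250/7 as n → ∞.
Thus R = 1/(250/7) = 7/250.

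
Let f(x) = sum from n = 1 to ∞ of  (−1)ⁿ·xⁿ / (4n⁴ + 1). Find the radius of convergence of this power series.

The ratio of consecutive coefficients is (4n⁴ + 1)/(4(n+1)⁴ + 1) → 1.
Convergence for |x| < 1, so R = 1.

R = 1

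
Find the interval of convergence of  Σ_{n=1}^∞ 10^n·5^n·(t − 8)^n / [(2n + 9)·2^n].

By the ratio test, |a_{n+1}/a_n| = [(2n + 9)/(2(n+1) + 9)] · 10·5/2 → 25.
The series converges when 25 · |t − 8| < 1, giving R = 1/25.
Check t = 201/25: the terms behave like c/n; limit comparison with the harmonic series gives divergence.
When t = 199/25, the terms alternate in sign and decrease monotonically to 0 in absolute value (size ~ c/n), so the alternating series test gives convergence.

[199/25, 201/25)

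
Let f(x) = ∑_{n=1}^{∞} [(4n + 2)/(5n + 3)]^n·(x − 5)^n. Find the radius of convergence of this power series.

Applying the root test, |a_n|^(1/n) = (4n + 2)/(5n + 3) → 4/5.
The series converges when 4/5 · |x − 5| < 1, giving R = 5/4.

R = 5/4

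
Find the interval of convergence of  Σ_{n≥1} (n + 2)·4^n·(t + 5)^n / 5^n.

By the ratio test, |a_{n+1}/a_n| = [((n+1) + 2)/(n + 2)] · 4/5 → 4/5.
Convergence for |t + 5| · 4/5 < 1, i.e. |t + 5| < 5/4. So R = 5/4.
Endpoint t = -15/4: the n-th term does not approach 0; divergence by the term test.
Endpoint t = -25/4: the terms do not tend to 0, so the series diverges.

(-25/4, -15/4)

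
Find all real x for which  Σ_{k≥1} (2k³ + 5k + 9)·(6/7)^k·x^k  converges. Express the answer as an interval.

(-7/6, 7/6)

Apply the ratio test: |a_{k+1}| / |a_k| = [(2(k+1)³ + 5(k+1) + 9)/(2k³ + 5k + 9)] · 6/7, which tends to 6/7 as k → ∞.
Hence the series converges for |x| < 1/(6/7) = 7/6, so the radius of convergence is 7/6.
Check x = 7/6: the terms do not tend to 0, so the series diverges.
Check x = -7/6: the terms do not tend to 0, so the series diverges.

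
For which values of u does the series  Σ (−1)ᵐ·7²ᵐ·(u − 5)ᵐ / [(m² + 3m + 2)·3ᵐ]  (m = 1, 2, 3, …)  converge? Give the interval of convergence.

Ratio test: |a_{m+1}/a_m| = [(m² + 3m + 2)/((m+1)² + 3(m+1) + 2)] · 49/3 → 49/3 as m → ∞.
Convergence for |u − 5| · 49/3 < 1, i.e. |u − 5| < 3/49. So R = 3/49.
Check u = 248/49: the series is dominated by a constant times Σ 1/m², which converges (p = 2 > 1).
Endpoint u = 242/49: the terms are on the order of 1/m², so the series converges absolutely by comparison with the p-series (p = 2 > 1).

[242/49, 248/49]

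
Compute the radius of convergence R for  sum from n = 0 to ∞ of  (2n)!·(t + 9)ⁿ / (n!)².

R = 1/4

Ratio test: |a_{n+1}/a_n| = (2n+1)·(2n+2)/(n+1)² → 4 as n → ∞.
Thus R = 1/(4) = 1/4.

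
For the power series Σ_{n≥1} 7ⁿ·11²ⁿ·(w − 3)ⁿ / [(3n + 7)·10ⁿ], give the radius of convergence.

The ratio of consecutive coefficients is [(3n + 7)/(3(n+1) + 7)] · 7·121/10 → 847/10.
Hence the series converges for |w − 3| < 1/(847/10) = 10/847, so the radius of convergence is 10/847.

R = 10/847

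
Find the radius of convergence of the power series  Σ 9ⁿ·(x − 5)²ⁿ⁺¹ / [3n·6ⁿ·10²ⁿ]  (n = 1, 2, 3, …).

R = 10√6/3

Apply the ratio test: |a_{n+1}| / |a_n| = [3n/3(n+1)] · 9/(6·100), which tends to 3/200 as n → ∞.
Writing y = (x − 5)², the series in y has radius 200/3, so |x − 5| < √(200/3) and R = 10√6/3.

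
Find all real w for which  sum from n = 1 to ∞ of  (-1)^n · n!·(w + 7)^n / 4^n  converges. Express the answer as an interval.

{-7}

Apply the ratio test: |a_{n+1}| / |a_n| = (n+1) · 1/4, which tends to ∞ as n → ∞.
The terms grow without bound for any (w + 7) ≠ 0, so R = 0 (convergence only at w = -7).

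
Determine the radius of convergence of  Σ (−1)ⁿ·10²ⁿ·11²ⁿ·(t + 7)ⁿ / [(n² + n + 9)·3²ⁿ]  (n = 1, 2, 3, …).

By the ratio test, |a_{n+1}/a_n| = [(n² + n + 9)/((n+1)² + (n+1) + 9)] · 100·121/9 → 12100/9.
Convergence for |t + 7| · 12100/9 < 1, i.e. |t + 7| < 9/12100. So R = 9/12100.

R = 9/12100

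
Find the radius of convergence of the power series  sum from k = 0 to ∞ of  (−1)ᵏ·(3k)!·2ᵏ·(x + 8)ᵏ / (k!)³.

Apply the ratio test: |a_{k+1}| / |a_k| = (3k+1)·(3k+2)·(3k+3)/(k+1)³ · 2, which tends to 54 as k → ∞.
Thus R = 1/(54) = 1/54.

R = 1/54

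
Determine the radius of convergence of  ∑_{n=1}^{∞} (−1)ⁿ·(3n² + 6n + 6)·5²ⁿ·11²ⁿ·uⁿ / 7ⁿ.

Apply the ratio test: |a_{n+1}| / |a_n| = [(3(n+1)² + 6(n+1) + 6)/(3n² + 6n + 6)] · 25·121/7, which tends to 3025/7 as n → ∞.
Hence the series converges for |u| < 1/(3025/7) = 7/3025, so the radius of convergence is 7/3025.

R = 7/3025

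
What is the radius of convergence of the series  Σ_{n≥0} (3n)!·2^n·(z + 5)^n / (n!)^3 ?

Ratio test: |a_{n+1}/a_n| = (3n+1)·(3n+2)·(3n+3)/(n+1)³ · 2 → 54 as n → ∞.
Convergence for |z + 5| · 54 < 1, i.e. |z + 5| < 1/54. So R = 1/54.

R = 1/54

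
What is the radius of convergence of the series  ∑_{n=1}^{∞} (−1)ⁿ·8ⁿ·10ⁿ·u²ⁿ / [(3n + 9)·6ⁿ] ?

R = √30/20

By the ratio test, |a_{n+1}/a_n| = [(3n + 9)/(3(n+1) + 9)] · 8·10/6 → 40/3.
Successive powers of u differ by 2, so the series converges when |u|² · 40/3 < 1, i.e. |u| < √(3/40). So R = √30/20.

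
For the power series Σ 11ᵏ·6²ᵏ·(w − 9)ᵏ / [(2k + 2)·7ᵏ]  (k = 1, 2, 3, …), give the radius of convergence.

The ratio of consecutive coefficients is [(2k + 2)/(2(k+1) + 2)] · 11·36/7 → 396/7.
Hence the series converges for |w − 9| < 1/(396/7) = 7/396, so the radius of convergence is 7/396.

R = 7/396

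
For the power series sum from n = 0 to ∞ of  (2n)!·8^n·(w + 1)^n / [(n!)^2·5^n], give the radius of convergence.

R = 5/32

The ratio of consecutive coefficients is (2n+1)·(2n+2)/(n+1)² · 8/5 → 32/5.
The series converges when 32/5 · |w + 1| < 1, giving R = 5/32.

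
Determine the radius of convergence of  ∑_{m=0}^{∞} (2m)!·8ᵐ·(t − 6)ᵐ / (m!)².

R = 1/32

The ratio of consecutive coefficients is (2m+1)·(2m+2)/(m+1)² · 8 → 32.
Hence the series converges for |t − 6| < 1/(32) = 1/32, so the radius of convergence is 1/32.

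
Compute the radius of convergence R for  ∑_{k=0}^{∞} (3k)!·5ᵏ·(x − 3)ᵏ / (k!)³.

R = 1/135

Apply the ratio test: |a_{k+1}| / |a_k| = (3k+1)·(3k+2)·(3k+3)/(k+1)³ · 5, which tends to 135 as k → ∞.
Hence the series converges for |x − 3| < 1/(135) = 1/135, so the radius of convergence is 1/135.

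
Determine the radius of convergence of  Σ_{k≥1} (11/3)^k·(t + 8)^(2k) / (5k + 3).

R = √33/11

Apply the ratio test: |a_{k+1}| / |a_k| = [(5k + 3)/(5(k+1) + 3)] · 11/3, which tends to 11/3 as k → ∞.
Successive powers of (t + 8) differ by 2, so the series converges when |t + 8|² · 11/3 < 1, i.e. |t + 8| < √(3/11). So R = √33/11.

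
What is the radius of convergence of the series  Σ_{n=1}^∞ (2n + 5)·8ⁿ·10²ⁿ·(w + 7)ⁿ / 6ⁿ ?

The ratio of consecutive coefficients is [(2(n+1) + 5)/(2n + 5)] · 8·100/6 → 400/3.
Thus R = 1/(400/3) = 3/400.

R = 3/400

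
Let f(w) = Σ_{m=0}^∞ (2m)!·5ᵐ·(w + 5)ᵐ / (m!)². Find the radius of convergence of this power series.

R = 1/20

Apply the ratio test: |a_{m+1}| / |a_m| = (2m+1)·(2m+2)/(m+1)² · 5, which tends to 20 as m → ∞.
Thus R = 1/(20) = 1/20.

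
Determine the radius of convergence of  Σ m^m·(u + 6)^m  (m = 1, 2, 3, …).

R = 0

By the Cauchy root test, |a_m|^(1/m) = m → ∞.
The root grows without bound, so R = 0 (convergence only at u = -6).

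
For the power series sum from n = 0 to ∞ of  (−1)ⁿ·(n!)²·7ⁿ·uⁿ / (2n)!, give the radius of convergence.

R = 4/7

Apply the ratio test: |a_{n+1}| / |a_n| = (n+1)²/[(2n+1)·(2n+2)] · 7, which tends to 7/4 as n → ∞.
Convergence for |u| · 7/4 < 1, i.e. |u| < 4/7. So R = 4/7.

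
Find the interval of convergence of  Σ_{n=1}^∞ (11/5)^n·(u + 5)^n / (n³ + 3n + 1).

By the ratio test, |a_{n+1}/a_n| = [(n³ + 3n + 1)/((n+1)³ + 3(n+1) + 1)] · 11/5 → 11/5.
Convergence for |u + 5| · 11/5 < 1, i.e. |u + 5| < 5/11. So R = 5/11.
At u = -50/11: the terms are on the order of 1/n³, so the series converges absolutely by comparison with the p-series (p = 3 > 1).
Endpoint u = -60/11: the series is dominated by a constant times Σ 1/n³, which converges (p = 3 > 1).

[-60/11, -50/11]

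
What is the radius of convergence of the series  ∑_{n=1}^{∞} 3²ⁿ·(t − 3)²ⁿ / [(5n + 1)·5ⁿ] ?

By the ratio test, |a_{n+1}/a_n| = [(5n + 1)/(5(n+1) + 1)] · 9/5 → 9/5.
Successive powers of (t − 3) differ by 2, so the series converges when |t − 3|² · 9/5 < 1, i.e. |t − 3| < √(5/9). So R = √5/3.

R = √5/3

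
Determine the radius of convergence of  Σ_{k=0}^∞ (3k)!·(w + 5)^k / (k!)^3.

Ratio test: |a_{k+1}/a_k| = (3k+1)·(3k+2)·(3k+3)/(k+1)³ → 27 as k → ∞.
Convergence for |w + 5| · 27 < 1, i.e. |w + 5| < 1/27. So R = 1/27.

R = 1/27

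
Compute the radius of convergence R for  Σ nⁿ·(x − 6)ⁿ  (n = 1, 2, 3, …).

R = 0

By the Cauchy root test, |a_n|^(1/n) = n → ∞.
The root grows without bound, so R = 0 (convergence only at x = 6).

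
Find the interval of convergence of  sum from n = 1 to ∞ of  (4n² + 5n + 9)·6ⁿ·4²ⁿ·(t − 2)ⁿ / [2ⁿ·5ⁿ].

By the ratio test, |a_{n+1}/a_n| = [(4(n+1)² + 5(n+1) + 9)/(4n² + 5n + 9)] · 6·16/(2·5) → 48/5.
The series converges when 48/5 · |t − 2| < 1, giving R = 5/48.
At t = 101/48: the terms have absolute value of order n², which does not tend to 0, so the series diverges by the divergence test.
When t = 91/48, the terms do not tend to 0, so the series diverges.

(91/48, 101/48)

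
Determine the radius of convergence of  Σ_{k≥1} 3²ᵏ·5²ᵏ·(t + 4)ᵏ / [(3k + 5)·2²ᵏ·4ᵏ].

R = 16/225

By the ratio test, |a_{k+1}/a_k| = [(3k + 5)/(3(k+1) + 5)] · 9·25/(4·4) → 225/16.
The series converges when 225/16 · |t + 4| < 1, giving R = 16/225.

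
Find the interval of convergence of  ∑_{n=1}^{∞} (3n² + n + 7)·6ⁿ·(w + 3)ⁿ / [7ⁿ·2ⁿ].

Ratio test: |a_{n+1}/a_n| = [(3(n+1)² + (n+1) + 7)/(3n² + n + 7)] · 6/(7·2) → 3/7 as n → ∞.
Thus R = 1/(3/7) = 7/3.
Endpoint w = -2/3: the terms have absolute value of order n², which does not tend to 0, so the series diverges by the divergence test.
When w = -16/3, the terms have absolute value of order n², which does not tend to 0, so the series diverges by the divergence test.

(-16/3, -2/3)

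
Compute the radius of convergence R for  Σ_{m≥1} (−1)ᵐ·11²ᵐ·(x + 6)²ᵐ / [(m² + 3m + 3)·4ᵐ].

Apply the ratio test: |a_{m+1}| / |a_m| = [(m² + 3m + 3)/((m+1)² + 3(m+1) + 3)] · 121/4, which tends to 121/4 as m → ∞.
Successive powers of (x + 6) differ by 2, so the series converges when |x + 6|² · 121/4 < 1, i.e. |x + 6| < √(4/121) = 2/11. So R = 2/11.

R = 2/11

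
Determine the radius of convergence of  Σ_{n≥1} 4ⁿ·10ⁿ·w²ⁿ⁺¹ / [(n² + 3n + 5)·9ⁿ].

By the ratio test, |a_{n+1}/a_n| = [(n² + 3n + 5)/((n+1)² + 3(n+1) + 5)] · 4·10/9 → 40/9.
Since the exponent of w increases by 2 each term, convergence requires |w|² < 9/40, hence R = 3√10/20.

R = 3√10/20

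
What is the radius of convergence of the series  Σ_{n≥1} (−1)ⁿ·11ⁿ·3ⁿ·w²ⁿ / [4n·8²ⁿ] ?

R = 8√33/33

Ratio test: |a_{n+1}/a_n| = [4n/4(n+1)] · 11·3/64 → 33/64 as n → ∞.
Successive powers of w differ by 2, so the series converges when |w|² · 33/64 < 1, i.e. |w| < √(64/33). So R = 8√33/33.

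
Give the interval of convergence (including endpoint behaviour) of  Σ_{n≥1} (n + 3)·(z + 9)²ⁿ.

(-10, -8)

Ratio test: |a_{n+1}/a_n| = ((n+1) + 3)/(n + 3) → 1 as n → ∞.
Writing y = (z + 9)², the series in y has radius 1, so |z + 9| < √(1) = 1 and R = 1.
At z = -8: the n-th term does not approach 0; divergence by the term test.
Endpoint z = -10: the terms have absolute value of order n, which does not tend to 0, so the series diverges by the divergence test.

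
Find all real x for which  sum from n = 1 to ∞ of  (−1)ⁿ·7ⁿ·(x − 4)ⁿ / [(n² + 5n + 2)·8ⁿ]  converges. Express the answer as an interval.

Ratio test: |a_{n+1}/a_n| = [(n² + 5n + 2)/((n+1)² + 5(n+1) + 2)] · 7/8 → 7/8 as n → ∞.
Thus R = 1/(7/8) = 8/7.
At x = 36/7: absolute convergence follows by limit comparison with Σ 1/n².
When x = 20/7, absolute convergence follows by limit comparison with Σ 1/n².

[20/7, 36/7]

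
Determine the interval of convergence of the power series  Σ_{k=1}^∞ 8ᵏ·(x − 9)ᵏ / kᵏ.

Applying the root test, |a_k|^(1/k) = 8/k → 0.
The limit is 0 for every x, so R = ∞.

(−∞, ∞)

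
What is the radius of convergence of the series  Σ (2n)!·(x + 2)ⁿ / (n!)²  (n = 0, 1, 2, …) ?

R = 1/4

By the ratio test, |a_{n+1}/a_n| = (2n+1)·(2n+2)/(n+1)² → 4.
Hence the series converges for |x + 2| < 1/(4) = 1/4, so the radius of convergence is 1/4.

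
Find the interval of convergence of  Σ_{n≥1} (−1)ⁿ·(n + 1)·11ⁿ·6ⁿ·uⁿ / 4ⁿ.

Apply the ratio test: |a_{n+1}| / |a_n| = [((n+1) + 1)/(n + 1)] · 11·6/4, which tends to 33/2 as n → ∞.
Convergence for |u| · 33/2 < 1, i.e. |u| < 2/33. So R = 2/33.
When u = 2/33, the terms have absolute value of order n, which does not tend to 0, so the series diverges by the divergence test.
Endpoint u = -2/33: the n-th term does not approach 0; divergence by the term test.

(-2/33, 2/33)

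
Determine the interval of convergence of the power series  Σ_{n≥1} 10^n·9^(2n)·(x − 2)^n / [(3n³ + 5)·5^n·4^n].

The ratio of consecutive coefficients is [(3n³ + 5)/(3(n+1)³ + 5)] · 10·81/(5·4) → 81/2.
Thus R = 1/(81/2) = 2/81.
At x = 164/81: absolute convergence follows by limit comparison with Σ 1/n³.
Check x = 160/81: absolute convergence follows by limit comparison with Σ 1/n³.

[160/81, 164/81]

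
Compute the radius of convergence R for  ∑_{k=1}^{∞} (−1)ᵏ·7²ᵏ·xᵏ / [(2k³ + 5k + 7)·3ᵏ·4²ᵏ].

R = 48/49

By the ratio test, |a_{k+1}/a_k| = [(2k³ + 5k + 7)/(2(k+1)³ + 5(k+1) + 7)] · 49/(3·16) → 49/48.
The series converges when 49/48 · |x| < 1, giving R = 48/49.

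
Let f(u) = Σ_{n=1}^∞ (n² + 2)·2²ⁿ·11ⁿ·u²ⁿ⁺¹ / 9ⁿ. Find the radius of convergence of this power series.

R = 3√11/22

Apply the ratio test: |a_{n+1}| / |a_n| = [((n+1)² + 2)/(n² + 2)] · 4·11/9, which tends to 44/9 as n → ∞.
Since the exponent of u increases by 2 each term, convergence requires |u|² < 9/44, hence R = 3√11/22.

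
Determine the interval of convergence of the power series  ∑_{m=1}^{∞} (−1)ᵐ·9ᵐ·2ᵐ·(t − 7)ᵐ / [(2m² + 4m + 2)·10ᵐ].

[58/9, 68/9]

Apply the ratio test: |a_{m+1}| / |a_m| = [(2m² + 4m + 2)/(2(m+1)² + 4(m+1) + 2)] · 9·2/10, which tends to 9/5 as m → ∞.
Convergence for |t − 7| · 9/5 < 1, i.e. |t − 7| < 5/9. So R = 5/9.
Check t = 68/9: the series is dominated by a constant times Σ 1/m², which converges (p = 2 > 1).
At t = 58/9: absolute convergence follows by limit comparison with Σ 1/m².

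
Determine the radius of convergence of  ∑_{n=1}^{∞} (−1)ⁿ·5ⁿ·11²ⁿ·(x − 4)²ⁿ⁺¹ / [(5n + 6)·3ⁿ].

Ratio test: |a_{n+1}/a_n| = [(5n + 6)/(5(n+1) + 6)] · 5·121/3 → 605/3 as n → ∞.
Since the exponent of (x − 4) increases by 2 each term, convergence requires |x − 4|² < 3/605, hence R = √15/55.

R = √15/55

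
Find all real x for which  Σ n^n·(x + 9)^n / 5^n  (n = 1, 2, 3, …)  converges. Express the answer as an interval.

Applying the root test, |a_n|^(1/n) = n/5 → ∞.
Since the n-th root of |a_n| is unbounded, the series converges only at x = -9; R = 0.

{-9}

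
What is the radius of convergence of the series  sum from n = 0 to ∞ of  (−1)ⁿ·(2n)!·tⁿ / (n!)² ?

R = 1/4

Apply the ratio test: |a_{n+1}| / |a_n| = (2n+1)·(2n+2)/(n+1)², which tends to 4 as n → ∞.
Convergence for |t| · 4 < 1, i.e. |t| < 1/4. So R = 1/4.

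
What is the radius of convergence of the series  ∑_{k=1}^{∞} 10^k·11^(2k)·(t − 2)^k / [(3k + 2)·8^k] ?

By the ratio test, |a_{k+1}/a_k| = [(3k + 2)/(3(k+1) + 2)] · 10·121/8 → 605/4.
Thus R = 1/(605/4) = 4/605.

R = 4/605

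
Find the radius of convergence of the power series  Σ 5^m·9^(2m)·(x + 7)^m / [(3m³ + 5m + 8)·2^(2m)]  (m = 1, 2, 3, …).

The ratio of consecutive coefficients is [(3m³ + 5m + 8)/(3(m+1)³ + 5(m+1) + 8)] · 5·81/4 → 405/4.
Convergence for |x + 7| · 405/4 < 1, i.e. |x + 7| < 4/405. So R = 4/405.

R = 4/405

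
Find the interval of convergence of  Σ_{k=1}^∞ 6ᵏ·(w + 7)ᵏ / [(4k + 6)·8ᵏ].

Ratio test: |a_{k+1}/a_k| = [(4k + 6)/(4(k+1) + 6)] · 6/8 → 3/4 as k → ∞.
Thus R = 1/(3/4) = 4/3.
Check w = -17/3: comparison with the harmonic series Σ 1/k shows the series diverges.
At w = -25/3: convergence follows from the alternating series test (terms decrease monotonically to 0).

[-25/3, -17/3)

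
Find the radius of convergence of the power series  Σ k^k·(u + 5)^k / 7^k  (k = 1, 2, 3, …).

Root test: |a_k|^(1/k) = k/7 → ∞.
Since the k-th root of |a_k| is unbounded, the series converges only at u = -5; R = 0.

R = 0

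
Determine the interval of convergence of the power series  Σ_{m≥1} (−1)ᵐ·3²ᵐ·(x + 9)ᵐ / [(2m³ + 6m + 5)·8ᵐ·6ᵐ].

[-43/3, -11/3]

Ratio test: |a_{m+1}/a_m| = [(2m³ + 6m + 5)/(2(m+1)³ + 6(m+1) + 5)] · 9/(8·6) → 3/16 as m → ∞.
Hence the series converges for |x + 9| < 1/(3/16) = 16/3, so the radius of convergence is 16/3.
Check x = -11/3: the series is dominated by a constant times Σ 1/m³, which converges (p = 3 > 1).
Endpoint x = -43/3: the series is dominated by a constant times Σ 1/m³, which converges (p = 3 > 1).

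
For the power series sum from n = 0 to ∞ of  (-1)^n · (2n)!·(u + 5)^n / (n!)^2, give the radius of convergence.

Apply the ratio test: |a_{n+1}| / |a_n| = (2n+1)·(2n+2)/(n+1)², which tends to 4 as n → ∞.
The series converges when 4 · |u + 5| < 1, giving R = 1/4.

R = 1/4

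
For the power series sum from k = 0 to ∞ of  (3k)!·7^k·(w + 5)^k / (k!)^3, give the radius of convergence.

The ratio of consecutive coefficients is (3k+1)·(3k+2)·(3k+3)/(k+1)³ · 7 → 189.
Convergence for |w + 5| · 189 < 1, i.e. |w + 5| < 1/189. So R = 1/189.

R = 1/189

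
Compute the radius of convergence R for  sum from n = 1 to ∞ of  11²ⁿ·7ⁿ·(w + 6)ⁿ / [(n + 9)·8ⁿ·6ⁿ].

R = 48/847

Ratio test: |a_{n+1}/a_n| = [(n + 9)/((n+1) + 9)] · 121·7/(8·6) → 847/48 as n → ∞.
The series converges when 847/48 · |w + 6| < 1, giving R = 48/847.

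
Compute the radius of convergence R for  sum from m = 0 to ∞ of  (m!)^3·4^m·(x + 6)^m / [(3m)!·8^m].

The ratio of consecutive coefficients is (m+1)³/[(3m+1)·(3m+2)·(3m+3)] · 4/8 → 1/54.
The series converges when 1/54 · |x + 6| < 1, giving R = 54.

R = 54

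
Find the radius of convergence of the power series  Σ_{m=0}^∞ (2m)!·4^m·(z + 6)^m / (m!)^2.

R = 1/16

The ratio of consecutive coefficients is (2m+1)·(2m+2)/(m+1)² · 4 → 16.
Convergence for |z + 6| · 16 < 1, i.e. |z + 6| < 1/16. So R = 1/16.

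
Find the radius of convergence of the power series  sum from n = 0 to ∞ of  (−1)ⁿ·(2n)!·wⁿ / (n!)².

Apply the ratio test: |a_{n+1}| / |a_n| = (2n+1)·(2n+2)/(n+1)², which tends to 4 as n → ∞.
Hence the series converges for |w| < 1/(4) = 1/4, so the radius of convergence is 1/4.

R = 1/4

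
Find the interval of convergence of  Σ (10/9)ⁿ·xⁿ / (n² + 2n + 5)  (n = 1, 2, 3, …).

The ratio of consecutive coefficients is [(n² + 2n + 5)/((n+1)² + 2(n+1) + 5)] · 10/9 → 10/9.
The series converges when 10/9 · |x| < 1, giving R = 9/10.
Endpoint x = 9/10: the terms are on the order of 1/n², so the series converges absolutely by comparison with the p-series (p = 2 > 1).
Endpoint x = -9/10: the series is dominated by a constant times Σ 1/n², which converges (p = 2 > 1).

[-9/10, 9/10]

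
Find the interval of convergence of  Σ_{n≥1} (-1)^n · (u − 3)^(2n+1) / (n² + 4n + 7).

[2, 4]

Apply the ratio test: |a_{n+1}| / |a_n| = (n² + 4n + 7)/((n+1)² + 4(n+1) + 7), which tends to 1 as n → ∞.
Writing y = (u − 3)², the series in y has radius 1, so |u − 3| < √(1) = 1 and R = 1.
Endpoint u = 4: the series is dominated by a constant times Σ 1/n², which converges (p = 2 > 1).
At u = 2: the series is dominated by a constant times Σ 1/n², which converges (p = 2 > 1).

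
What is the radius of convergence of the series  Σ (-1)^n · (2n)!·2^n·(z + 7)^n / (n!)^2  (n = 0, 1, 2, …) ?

R = 1/8

Apply the ratio test: |a_{n+1}| / |a_n| = (2n+1)·(2n+2)/(n+1)² · 2, which tends to 8 as n → ∞.
Hence the series converges for |z + 7| < 1/(8) = 1/8, so the radius of convergence is 1/8.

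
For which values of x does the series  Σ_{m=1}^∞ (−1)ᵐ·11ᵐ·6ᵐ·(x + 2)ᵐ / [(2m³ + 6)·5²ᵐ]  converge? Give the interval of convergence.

Ratio test: |a_{m+1}/a_m| = [(2m³ + 6)/(2(m+1)³ + 6)] · 11·6/25 → 66/25 as m → ∞.
Thus R = 1/(66/25) = 25/66.
At x = -107/66: the series is dominated by a constant times Σ 1/m³, which converges (p = 3 > 1).
At x = -157/66: absolute convergence follows by limit comparison with Σ 1/m³.

[-157/66, -107/66]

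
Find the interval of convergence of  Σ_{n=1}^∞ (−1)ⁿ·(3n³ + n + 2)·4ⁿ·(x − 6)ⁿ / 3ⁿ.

Apply the ratio test: |a_{n+1}| / |a_n| = [(3(n+1)³ + (n+1) + 2)/(3n³ + n + 2)] · 4/3, which tends to 4/3 as n → ∞.
Thus R = 1/(4/3) = 3/4.
When x = 27/4, the terms have absolute value of order n³, which does not tend to 0, so the series diverges by the divergence test.
Endpoint x = 21/4: the n-th term does not approach 0; divergence by the term test.

(21/4, 27/4)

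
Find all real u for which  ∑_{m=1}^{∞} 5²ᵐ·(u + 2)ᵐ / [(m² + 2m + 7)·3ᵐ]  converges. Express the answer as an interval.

[-53/25, -47/25]

Ratio test: |a_{m+1}/a_m| = [(m² + 2m + 7)/((m+1)² + 2(m+1) + 7)] · 25/3 → 25/3 as m → ∞.
Hence the series converges for |u + 2| < 1/(25/3) = 3/25, so the radius of convergence is 3/25.
At u = -47/25: absolute convergence follows by limit comparison with Σ 1/m².
Check u = -53/25: absolute convergence follows by limit comparison with Σ 1/m².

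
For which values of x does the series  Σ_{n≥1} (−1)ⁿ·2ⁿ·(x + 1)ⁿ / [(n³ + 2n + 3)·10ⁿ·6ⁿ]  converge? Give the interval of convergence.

[-31, 29]

Ratio test: |a_{n+1}/a_n| = [(n³ + 2n + 3)/((n+1)³ + 2(n+1) + 3)] · 2/(10·6) → 1/30 as n → ∞.
Thus R = 1/(1/30) = 30.
When x = 29, absolute convergence follows by limit comparison with Σ 1/n³.
Check x = -31: absolute convergence follows by limit comparison with Σ 1/n³.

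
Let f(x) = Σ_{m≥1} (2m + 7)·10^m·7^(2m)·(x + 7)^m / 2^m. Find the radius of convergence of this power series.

The ratio of consecutive coefficients is [(2(m+1) + 7)/(2m + 7)] · 10·49/2 → 245.
Convergence for |x + 7| · 245 < 1, i.e. |x + 7| < 1/245. So R = 1/245.

R = 1/245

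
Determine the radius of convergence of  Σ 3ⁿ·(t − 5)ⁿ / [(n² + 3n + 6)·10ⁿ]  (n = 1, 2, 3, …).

R = 10/3

Ratio test: |a_{n+1}/a_n| = [(n² + 3n + 6)/((n+1)² + 3(n+1) + 6)] · 3/10 → 3/10 as n → ∞.
Thus R = 1/(3/10) = 10/3.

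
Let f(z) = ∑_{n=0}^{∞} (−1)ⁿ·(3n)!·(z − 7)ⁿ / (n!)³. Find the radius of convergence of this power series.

By the ratio test, |a_{n+1}/a_n| = (3n+1)·(3n+2)·(3n+3)/(n+1)³ → 27.
Convergence for |z − 7| · 27 < 1, i.e. |z − 7| < 1/27. So R = 1/27.

R = 1/27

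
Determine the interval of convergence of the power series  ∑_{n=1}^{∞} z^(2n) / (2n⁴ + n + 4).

By the ratio test, |a_{n+1}/a_n| = (2n⁴ + n + 4)/(2(n+1)⁴ + (n+1) + 4) → 1.
Since the exponent of z increases by 2 each term, convergence requires |z|² < 1, hence R = 1.
At z = 1: the terms are on the order of 1/n⁴, so the series converges absolutely by comparison with the p-series (p = 4 > 1).
When z = -1, the series is dominated by a constant times Σ 1/n⁴, which converges (p = 4 > 1).

[-1, 1]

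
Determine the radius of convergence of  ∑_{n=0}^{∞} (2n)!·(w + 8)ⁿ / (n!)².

R = 1/4

The ratio of consecutive coefficients is (2n+1)·(2n+2)/(n+1)² → 4.
Hence the series converges for |w + 8| < 1/(4) = 1/4, so the radius of convergence is 1/4.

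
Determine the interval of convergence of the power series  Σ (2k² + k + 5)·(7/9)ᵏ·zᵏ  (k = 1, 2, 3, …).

By the ratio test, |a_{k+1}/a_k| = [(2(k+1)² + (k+1) + 5)/(2k² + k + 5)] · 7/9 → 7/9.
The series converges when 7/9 · |z| < 1, giving R = 9/7.
Endpoint z = 9/7: the k-th term does not approach 0; divergence by the term test.
At z = -9/7: the k-th term does not approach 0; divergence by the term test.

(-9/7, 9/7)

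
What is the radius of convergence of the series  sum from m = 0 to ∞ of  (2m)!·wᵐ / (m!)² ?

By the ratio test, |a_{m+1}/a_m| = (2m+1)·(2m+2)/(m+1)² → 4.
The series converges when 4 · |w| < 1, giving R = 1/4.

R = 1/4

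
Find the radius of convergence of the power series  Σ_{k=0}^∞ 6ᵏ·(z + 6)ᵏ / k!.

R = ∞

The ratio of consecutive coefficients is 6 · 1/(k+1) → 0.
The ratio tends to 0 regardless of z, hence R = ∞.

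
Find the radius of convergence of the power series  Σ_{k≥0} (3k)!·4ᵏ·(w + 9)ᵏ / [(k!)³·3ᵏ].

R = 1/36

Ratio test: |a_{k+1}/a_k| = (3k+1)·(3k+2)·(3k+3)/(k+1)³ · 4/3 → 36 as k → ∞.
Convergence for |w + 9| · 36 < 1, i.e. |w + 9| < 1/36. So R = 1/36.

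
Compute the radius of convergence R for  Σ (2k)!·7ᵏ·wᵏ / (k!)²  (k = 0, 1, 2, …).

Apply the ratio test: |a_{k+1}| / |a_k| = (2k+1)·(2k+2)/(k+1)² · 7, which tends to 28 as k → ∞.
Thus R = 1/(28) = 1/28.

R = 1/28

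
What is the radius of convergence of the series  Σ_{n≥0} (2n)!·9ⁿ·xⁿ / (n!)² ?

R = 1/36

By the ratio test, |a_{n+1}/a_n| = (2n+1)·(2n+2)/(n+1)² · 9 → 36.
Hence the series converges for |x| < 1/(36) = 1/36, so the radius of convergence is 1/36.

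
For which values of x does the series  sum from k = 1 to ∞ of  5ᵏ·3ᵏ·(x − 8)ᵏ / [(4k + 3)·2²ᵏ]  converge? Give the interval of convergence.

[116/15, 124/15)

By the ratio test, |a_{k+1}/a_k| = [(4k + 3)/(4(k+1) + 3)] · 5·3/4 → 15/4.
Thus R = 1/(15/4) = 4/15.
Check x = 124/15: the terms behave like c/k; limit comparison with the harmonic series gives divergence.
When x = 116/15, an alternating series whose terms decrease to 0 in absolute value, so it converges by the Leibniz criterion.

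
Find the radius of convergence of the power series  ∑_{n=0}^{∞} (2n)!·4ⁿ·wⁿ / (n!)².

Ratio test: |a_{n+1}/a_n| = (2n+1)·(2n+2)/(n+1)² · 4 → 16 as n → ∞.
Hence the series converges for |w| < 1/(16) = 1/16, so the radius of convergence is 1/16.

R = 1/16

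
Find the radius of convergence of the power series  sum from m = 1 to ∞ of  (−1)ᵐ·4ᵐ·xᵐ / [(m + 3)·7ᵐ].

The ratio of consecutive coefficients is [(m + 3)/((m+1) + 3)] · 4/7 → 4/7.
Convergence for |x| · 4/7 < 1, i.e. |x| < 7/4. So R = 7/4.

R = 7/4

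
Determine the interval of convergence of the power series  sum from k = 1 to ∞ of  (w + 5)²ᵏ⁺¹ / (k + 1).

(-6, -4)

The ratio of consecutive coefficients is (k + 1)/((k+1) + 1) → 1.
Since the exponent of (w + 5) increases by 2 each term, convergence requires |w + 5|² < 1, hence R = 1.
Endpoint w = -4: the terms are asymptotic to a nonzero constant times 1/k, so the series diverges by limit comparison with Σ 1/k.
Endpoint w = -6: comparison with the harmonic series Σ 1/k shows the series diverges.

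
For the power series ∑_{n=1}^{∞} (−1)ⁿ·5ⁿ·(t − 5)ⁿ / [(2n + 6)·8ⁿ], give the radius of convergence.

By the ratio test, |a_{n+1}/a_n| = [(2n + 6)/(2(n+1) + 6)] · 5/8 → 5/8.
Thus R = 1/(5/8) = 8/5.

R = 8/5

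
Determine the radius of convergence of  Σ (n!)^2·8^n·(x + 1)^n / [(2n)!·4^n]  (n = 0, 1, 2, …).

Ratio test: |a_{n+1}/a_n| = (n+1)²/[(2n+1)·(2n+2)] · 8/4 → 1/2 as n → ∞.
The series converges when 1/2 · |x + 1| < 1, giving R = 2.

R = 2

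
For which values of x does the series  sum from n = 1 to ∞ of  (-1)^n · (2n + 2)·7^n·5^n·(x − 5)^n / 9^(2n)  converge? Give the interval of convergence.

By the ratio test, |a_{n+1}/a_n| = [(2(n+1) + 2)/(2n + 2)] · 7·5/81 → 35/81.
Convergence for |x − 5| · 35/81 < 1, i.e. |x − 5| < 81/35. So R = 81/35.
At x = 256/35: the terms do not tend to 0, so the series diverges.
Check x = 94/35: the terms do not tend to 0, so the series diverges.

(94/35, 256/35)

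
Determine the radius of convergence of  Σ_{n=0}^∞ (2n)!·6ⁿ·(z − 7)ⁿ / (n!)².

Ratio test: |a_{n+1}/a_n| = (2n+1)·(2n+2)/(n+1)² · 6 → 24 as n → ∞.
Convergence for |z − 7| · 24 < 1, i.e. |z − 7| < 1/24. So R = 1/24.

R = 1/24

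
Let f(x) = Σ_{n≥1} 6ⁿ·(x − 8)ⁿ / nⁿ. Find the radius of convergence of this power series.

Applying the root test, |a_n|^(1/n) = 6/n → 0.
The limit is 0 for every x, so R = ∞.

R = ∞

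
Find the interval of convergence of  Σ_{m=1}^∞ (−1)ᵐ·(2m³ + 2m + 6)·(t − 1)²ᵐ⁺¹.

(0, 2)

By the ratio test, |a_{m+1}/a_m| = (2(m+1)³ + 2(m+1) + 6)/(2m³ + 2m + 6) → 1.
Writing y = (t − 1)², the series in y has radius 1, so |t − 1| < √(1) = 1 and R = 1.
At t = 2: the terms do not tend to 0, so the series diverges.
Check t = 0: the terms have absolute value of order m³, which does not tend to 0, so the series diverges by the divergence test.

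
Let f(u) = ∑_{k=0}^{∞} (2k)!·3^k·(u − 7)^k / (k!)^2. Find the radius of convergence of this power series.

R = 1/12

The ratio of consecutive coefficients is (2k+1)·(2k+2)/(k+1)² · 3 → 12.
Thus R = 1/(12) = 1/12.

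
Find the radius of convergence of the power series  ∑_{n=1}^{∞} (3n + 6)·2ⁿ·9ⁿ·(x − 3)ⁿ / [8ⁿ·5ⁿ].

Apply the ratio test: |a_{n+1}| / |a_n| = [(3(n+1) + 6)/(3n + 6)] · 2·9/(8·5), which tends to 9/20 as n → ∞.
Thus R = 1/(9/20) = 20/9.

R = 20/9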